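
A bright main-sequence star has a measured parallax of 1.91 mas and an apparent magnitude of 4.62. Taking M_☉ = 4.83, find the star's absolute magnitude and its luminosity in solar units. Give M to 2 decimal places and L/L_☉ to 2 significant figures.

M ≈ -3.97; L/L_☉ ≈ 3300

d = 1/p = 1000/1.91 mas = 523.6 pc
M = m − 5 log₁₀ d + 5 = 4.62 − 5·2.7190 + 5 = -3.975
M − M_☉ = -3.975 − 4.83 = -8.805
L/L_☉ = 10^(−0.4 × -8.805) = 3326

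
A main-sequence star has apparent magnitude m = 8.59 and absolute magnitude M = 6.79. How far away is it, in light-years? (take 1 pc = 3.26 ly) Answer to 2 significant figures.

Distance modulus: m − M = 8.59 − (6.79) = 1.800
m − M = 5 log₁₀ d − 5
log₁₀ d = (m − M)/5 + 1 = 1.3600
d = 10^1.3600 = 22.91 pc
= 74.68 ly

d ≈ 75 ly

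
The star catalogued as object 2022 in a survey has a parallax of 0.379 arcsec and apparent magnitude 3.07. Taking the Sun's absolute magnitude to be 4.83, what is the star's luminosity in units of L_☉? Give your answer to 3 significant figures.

d = 1/p = 1/0.379″ = 2.639 pc
M = m − 5 log₁₀ d + 5 = 3.07 − 5·0.4214 + 5 = 5.963
M − M_☉ = 5.963 − 4.83 = 1.133
L/L_☉ = 10^(−0.4 × 1.133) = 0.3521

L/L_☉ ≈ 0.352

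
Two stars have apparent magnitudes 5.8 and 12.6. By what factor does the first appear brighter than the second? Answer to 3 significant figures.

Δm = 5.8 − (12.6) = -6.8
Flux ratio = 10^(−0.4 Δm) = 10^(−0.4 × -6.8) = 10^2.720 = 524.8

525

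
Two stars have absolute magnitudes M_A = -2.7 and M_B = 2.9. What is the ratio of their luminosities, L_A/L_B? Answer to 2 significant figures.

L_A/L_B ≈ 170

ΔM = M_A − M_B = -5.6
L_A/L_B = 10^(−0.4 ΔM) = 10^2.240 = 173.8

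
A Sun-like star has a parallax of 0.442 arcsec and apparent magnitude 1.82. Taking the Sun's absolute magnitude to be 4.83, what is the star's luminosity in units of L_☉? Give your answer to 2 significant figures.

L/L_☉ ≈ 0.82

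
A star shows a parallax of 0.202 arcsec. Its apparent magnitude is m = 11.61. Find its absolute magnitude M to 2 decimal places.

d = 1/p = 1/0.202″ = 4.950 pc
5 log₁₀(d/10 pc) = 5 log₁₀(4.950) − 5 = -1.527
M = m − 5 log₁₀(d/10) = 11.61 + 1.527 = 13.137

M ≈ 13.14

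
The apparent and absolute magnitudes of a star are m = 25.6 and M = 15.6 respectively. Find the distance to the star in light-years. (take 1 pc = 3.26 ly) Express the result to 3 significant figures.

d ≈ 3260 ly

Distance modulus: m − M = 25.6 − (15.6) = 10.000
m − M = 5 log₁₀ d − 5
log₁₀ d = (m − M)/5 + 1 = 3.0000
d = 10^3.0000 = 1000 pc
= 3260 ly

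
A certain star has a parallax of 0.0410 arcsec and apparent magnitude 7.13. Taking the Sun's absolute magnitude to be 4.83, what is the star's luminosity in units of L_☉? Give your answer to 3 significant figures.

L/L_☉ ≈ 0.715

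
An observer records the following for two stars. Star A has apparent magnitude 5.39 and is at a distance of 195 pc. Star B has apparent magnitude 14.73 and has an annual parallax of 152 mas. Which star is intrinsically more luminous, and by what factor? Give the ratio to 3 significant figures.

Star A is more luminous, by a factor of 4.78×10^6.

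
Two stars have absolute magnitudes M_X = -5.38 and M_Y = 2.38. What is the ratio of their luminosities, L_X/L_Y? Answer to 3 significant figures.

L_X/L_Y ≈ 1270

ΔM = M_X − M_Y = -7.76
L_X/L_Y = 10^(−0.4 ΔM) = 10^3.104 = 1271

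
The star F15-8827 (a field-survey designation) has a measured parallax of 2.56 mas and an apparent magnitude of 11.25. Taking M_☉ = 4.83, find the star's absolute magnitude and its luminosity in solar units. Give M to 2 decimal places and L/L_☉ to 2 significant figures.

d = 1/p = 1000/2.56 mas = 390.6 pc
M = m − 5 log₁₀ d + 5 = 11.25 − 5·2.5918 + 5 = 3.291
M − M_☉ = 3.291 − 4.83 = -1.539
L/L_☉ = 10^(−0.4 × -1.539) = 4.126

M ≈ 3.29; L/L_☉ ≈ 4.1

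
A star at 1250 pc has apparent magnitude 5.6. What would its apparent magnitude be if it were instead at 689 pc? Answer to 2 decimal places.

Flux ∝ 1/d², so Δm = 5 log₁₀(d₂/d₁) = 5 log₁₀(689/1250) = -1.293
m₂ = m₁ + Δm = 5.6 + (-1.293) = 4.307

m ≈ 4.31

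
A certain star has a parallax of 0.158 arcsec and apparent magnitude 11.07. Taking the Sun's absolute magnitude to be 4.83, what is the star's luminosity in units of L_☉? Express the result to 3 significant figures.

L/L_☉ ≈ 1.28×10^-3

d = 1/p = 1/0.158″ = 6.329 pc
M = m − 5 log₁₀ d + 5 = 11.07 − 5·0.8013 + 5 = 12.063
M − M_☉ = 12.063 − 4.83 = 7.233
L/L_☉ = 10^(−0.4 × 7.233) = 1.278×10^-3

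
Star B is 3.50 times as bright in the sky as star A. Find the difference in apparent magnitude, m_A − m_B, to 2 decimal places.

m_A − m_B ≈ 1.36

Pogson: Δm = −2.5 log₁₀(ratio) = −2.5 log₁₀(3.50) = −2.5 × 0.5441 = -1.360
Star B is brighter so has the smaller magnitude: m_A − m_B is positive.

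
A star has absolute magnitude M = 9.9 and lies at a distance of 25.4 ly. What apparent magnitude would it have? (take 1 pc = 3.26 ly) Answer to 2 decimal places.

m ≈ 9.36

d = 25.4 ly / 3.26 = 7.791 pc
m = M + 5 log₁₀ d − 5 = 9.9 + 5·0.8916 − 5 = 9.358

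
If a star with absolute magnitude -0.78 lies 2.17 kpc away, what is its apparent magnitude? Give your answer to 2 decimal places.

m ≈ 10.90

d = 2.17 kpc = 2170 pc
m = M + 5 log₁₀ d − 5 = -0.78 + 5·3.3365 − 5 = 10.902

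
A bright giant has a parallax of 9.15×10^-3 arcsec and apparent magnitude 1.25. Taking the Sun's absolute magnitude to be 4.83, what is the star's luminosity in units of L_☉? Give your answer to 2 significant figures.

L/L_☉ ≈ 3200

d = 1/p = 1/9.15×10^-3″ = 109.3 pc
M = m − 5 log₁₀ d + 5 = 1.25 − 5·2.0386 + 5 = -3.943
M − M_☉ = -3.943 − 4.83 = -8.773
L/L_☉ = 10^(−0.4 × -8.773) = 3230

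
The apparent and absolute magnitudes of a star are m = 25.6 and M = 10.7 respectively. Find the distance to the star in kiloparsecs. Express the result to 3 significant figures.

μ = m − M = 14.900
m − M = 5 log₁₀ d − 5
log₁₀ d = (m − M)/5 + 1 = 3.9800
d = 10^3.9800 = 9550 pc
= 9.550 kpc

d ≈ 9.55 kpc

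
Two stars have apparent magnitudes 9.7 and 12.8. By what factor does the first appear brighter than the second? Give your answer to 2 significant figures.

Magnitude difference = -3.1
Flux ratio = 10^(−0.4 Δm) = 10^(−0.4 × -3.1) = 10^1.240 = 17.38

17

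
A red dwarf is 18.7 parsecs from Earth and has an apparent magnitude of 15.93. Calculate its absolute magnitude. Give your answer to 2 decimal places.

M ≈ 14.57

5 log₁₀(d/10 pc) = 5 log₁₀(18.70) − 5 = 1.359
M = m − 5 log₁₀(d/10) = 15.93 − 1.359 = 14.571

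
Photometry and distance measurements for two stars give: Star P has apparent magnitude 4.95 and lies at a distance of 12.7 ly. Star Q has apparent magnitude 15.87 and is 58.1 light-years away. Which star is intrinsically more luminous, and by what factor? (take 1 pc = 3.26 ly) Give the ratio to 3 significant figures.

Star P: d = 12.7 ly / 3.26 = 3.896 pc
Star P: M = m − 5 log₁₀ d + 5 = 4.95 − 5·0.5906 + 5 = 6.997
Star Q: d = 58.1 ly / 3.26 = 17.82 pc
Star Q: M = m − 5 log₁₀ d + 5 = 15.87 − 5·1.2510 + 5 = 14.615
ΔM = M_P − M_Q = 6.997 − (14.615) = -7.618; smaller M is more luminous → Star P.
L ratio = 10^(0.4 |ΔM|) = 10^3.047 = 1115

Star P is more luminous, by a factor of 1110.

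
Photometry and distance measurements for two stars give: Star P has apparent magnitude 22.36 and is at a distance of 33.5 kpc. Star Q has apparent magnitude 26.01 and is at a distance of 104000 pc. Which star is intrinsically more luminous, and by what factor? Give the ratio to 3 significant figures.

Star P is more luminous, by a factor of 2.99.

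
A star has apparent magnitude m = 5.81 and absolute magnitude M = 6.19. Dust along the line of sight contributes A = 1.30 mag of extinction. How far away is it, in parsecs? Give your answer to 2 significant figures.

d ≈ 4.6 pc

m − M = 5 log₁₀(d/10 pc) + A  ⇒  5.81 − (6.19) − 1.30 = 5 log₁₀(d/10)
-1.680 = 5 log₁₀(d/10)
log₁₀ d = (m − M − A)/5 + 1 = 0.6640
d = 10^0.6640 = 4.613 pc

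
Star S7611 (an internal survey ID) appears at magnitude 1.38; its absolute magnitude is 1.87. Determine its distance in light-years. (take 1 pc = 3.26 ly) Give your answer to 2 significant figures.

Distance modulus: m − M = 1.38 − (1.87) = -0.490
m − M = 5 log₁₀ d − 5
log₁₀ d = (m − M)/5 + 1 = 0.9020
d = 10^0.9020 = 7.980 pc
= 26.01 ly

d ≈ 26 ly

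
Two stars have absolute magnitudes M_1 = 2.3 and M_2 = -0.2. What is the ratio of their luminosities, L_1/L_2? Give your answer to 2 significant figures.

ΔM = M_1 − M_2 = 2.5
L_1/L_2 = 10^(−0.4 ΔM) = 10^-1.000 = 0.1000

L_1/L_2 ≈ 0.10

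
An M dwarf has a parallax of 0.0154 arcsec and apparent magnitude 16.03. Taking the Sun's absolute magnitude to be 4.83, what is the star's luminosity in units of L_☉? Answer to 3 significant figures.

d = 1/p = 1/0.0154″ = 64.94 pc
M = m − 5 log₁₀ d + 5 = 16.03 − 5·1.8125 + 5 = 11.968
M − M_☉ = 11.968 − 4.83 = 7.138
L/L_☉ = 10^(−0.4 × 7.138) = 1.396×10^-3

L/L_☉ ≈ 1.40×10^-3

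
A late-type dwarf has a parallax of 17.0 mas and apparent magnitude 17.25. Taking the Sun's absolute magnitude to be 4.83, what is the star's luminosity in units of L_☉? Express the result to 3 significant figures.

L/L_☉ ≈ 3.72×10^-4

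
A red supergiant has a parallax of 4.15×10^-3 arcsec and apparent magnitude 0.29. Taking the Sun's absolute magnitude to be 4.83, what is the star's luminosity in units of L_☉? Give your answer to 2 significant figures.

L/L_☉ ≈ 38000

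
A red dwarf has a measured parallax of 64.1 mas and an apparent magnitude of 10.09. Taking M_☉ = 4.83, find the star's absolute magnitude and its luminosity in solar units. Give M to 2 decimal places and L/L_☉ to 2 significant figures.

M ≈ 9.12; L/L_☉ ≈ 0.019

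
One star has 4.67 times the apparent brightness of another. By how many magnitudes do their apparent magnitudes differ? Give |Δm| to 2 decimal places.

|Δm| ≈ 1.67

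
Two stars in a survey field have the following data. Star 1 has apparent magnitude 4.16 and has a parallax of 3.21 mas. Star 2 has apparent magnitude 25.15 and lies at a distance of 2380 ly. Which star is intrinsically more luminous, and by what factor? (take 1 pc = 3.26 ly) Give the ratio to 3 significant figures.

Star 1 is more luminous, by a factor of 4.53×10^7.

Star 1: p = 3.21 mas = 3.21×10^-3″ → d = 1/p = 311.5 pc
Star 1: M = m − 5 log₁₀ d + 5 = 4.16 − 5·2.4935 + 5 = -3.307
Star 2: d = 2380 ly / 3.26 = 730.1 pc
Star 2: M = m − 5 log₁₀ d + 5 = 25.15 − 5·2.8634 + 5 = 15.833
ΔM = M_1 − M_2 = -3.307 − (15.833) = -19.141; smaller M is more luminous → Star 1.
L ratio = 10^(0.4 |ΔM|) = 10^7.656 = 4.532×10^7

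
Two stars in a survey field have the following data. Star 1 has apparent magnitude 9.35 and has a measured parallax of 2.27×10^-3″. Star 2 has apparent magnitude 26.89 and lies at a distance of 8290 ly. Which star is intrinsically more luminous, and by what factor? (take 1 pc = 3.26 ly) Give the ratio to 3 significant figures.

Star 1: d = 1/p = 1/2.27×10^-3″ = 440.5 pc
Star 1: M = m − 5 log₁₀ d + 5 = 9.35 − 5·2.6440 + 5 = 1.130
Star 2: d = 8290 ly / 3.26 = 2543 pc
Star 2: M = m − 5 log₁₀ d + 5 = 26.89 − 5·3.4053 + 5 = 14.863
ΔM = M_1 − M_2 = 1.130 − (14.863) = -13.733; smaller M is more luminous → Star 1.
L ratio = 10^(0.4 |ΔM|) = 10^5.493 = 311400

Star 1 is more luminous, by a factor of 311000.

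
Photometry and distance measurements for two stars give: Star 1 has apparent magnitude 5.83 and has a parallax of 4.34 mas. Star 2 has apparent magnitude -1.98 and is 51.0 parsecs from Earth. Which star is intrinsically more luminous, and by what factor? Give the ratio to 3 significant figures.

Star 1: p = 4.34 mas = 4.34×10^-3″ → d = 1/p = 230.4 pc
Star 1: M = m − 5 log₁₀ d + 5 = 5.83 − 5·2.3625 + 5 = -0.983
Star 2: M = m − 5 log₁₀ d + 5 = -1.98 − 5·1.7076 + 5 = -5.518
ΔM = M_1 − M_2 = -0.983 − (-5.518) = 4.535; smaller M is more luminous → Star 2.
L ratio = 10^(0.4 |ΔM|) = 10^1.814 = 65.18

Star 2 is more luminous, by a factor of 65.2.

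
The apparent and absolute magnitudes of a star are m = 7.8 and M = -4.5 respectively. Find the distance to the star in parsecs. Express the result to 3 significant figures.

d ≈ 2880 pc

μ = m − M = 12.300
m − M = 5 log₁₀ d − 5
log₁₀ d = (m − M)/5 + 1 = 3.4600
d = 10^3.4600 = 2884 pc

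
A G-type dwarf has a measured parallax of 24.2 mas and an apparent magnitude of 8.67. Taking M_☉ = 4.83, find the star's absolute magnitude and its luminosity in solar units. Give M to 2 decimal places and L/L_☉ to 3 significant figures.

M ≈ 5.59; L/L_☉ ≈ 0.497

d = 1/p = 1000/24.2 mas = 41.32 pc
M = m − 5 log₁₀ d + 5 = 8.67 − 5·1.6162 + 5 = 5.589
M − M_☉ = 5.589 − 4.83 = 0.759
L/L_☉ = 10^(−0.4 × 0.759) = 0.4970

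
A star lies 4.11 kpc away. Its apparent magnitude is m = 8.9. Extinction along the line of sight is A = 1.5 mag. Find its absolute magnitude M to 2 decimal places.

M ≈ -5.67

d = 4.11 kpc = 4110 pc
5 log₁₀(d/10 pc) = 5 log₁₀(4110) − 5 = 13.069
M = m − 5 log₁₀(d/10) − A = 8.9 − 13.069 − 1.5 = -5.669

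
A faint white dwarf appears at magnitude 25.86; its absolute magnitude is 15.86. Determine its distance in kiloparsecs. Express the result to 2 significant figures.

d ≈ 1.0 kpc

μ = m − M = 10.000
m − M = 5 log₁₀ d − 5
log₁₀ d = (m − M)/5 + 1 = 3.0000
d = 10^3.0000 = 1000 pc
= 1.000 kpc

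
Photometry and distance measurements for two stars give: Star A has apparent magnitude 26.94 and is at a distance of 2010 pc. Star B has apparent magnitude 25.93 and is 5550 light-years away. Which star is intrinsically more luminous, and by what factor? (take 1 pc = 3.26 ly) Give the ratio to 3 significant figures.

Star A: M = m − 5 log₁₀ d + 5 = 26.94 − 5·3.3032 + 5 = 15.424
Star B: d = 5550 ly / 3.26 = 1702 pc
Star B: M = m − 5 log₁₀ d + 5 = 25.93 − 5·3.2311 + 5 = 14.775
ΔM = M_A − M_B = 15.424 − (14.775) = 0.649; smaller M is more luminous → Star B.
L ratio = 10^(0.4 |ΔM|) = 10^0.260 = 1.819

Star B is more luminous, by a factor of 1.82.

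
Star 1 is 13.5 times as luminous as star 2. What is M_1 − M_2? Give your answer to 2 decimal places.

Pogson: ΔM = −2.5 log₁₀(ratio) = −2.5 log₁₀(13.5) = −2.5 × 1.1303 = -2.826
Star 1 is brighter, so it has the smaller magnitude: the difference is negative.

M_1 − M_2 ≈ -2.83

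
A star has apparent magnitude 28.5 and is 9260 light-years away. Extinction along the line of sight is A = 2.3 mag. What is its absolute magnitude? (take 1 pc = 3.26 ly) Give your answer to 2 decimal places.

d = 9260 ly / 3.26 = 2840 pc
5 log₁₀(d/10 pc) = 5 log₁₀(2840) − 5 = 12.267
M = m − 5 log₁₀(d/10) − A = 28.5 − 12.267 − 2.3 = 13.933

M ≈ 13.93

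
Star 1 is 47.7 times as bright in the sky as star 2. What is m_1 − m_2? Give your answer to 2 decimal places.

m_1 − m_2 ≈ -4.20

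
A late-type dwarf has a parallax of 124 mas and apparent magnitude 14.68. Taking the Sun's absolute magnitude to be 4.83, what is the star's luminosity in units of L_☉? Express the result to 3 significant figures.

d = 1/p = 1000/124 mas = 8.065 pc
M = m − 5 log₁₀ d + 5 = 14.68 − 5·0.9066 + 5 = 15.147
M − M_☉ = 15.147 − 4.83 = 10.317
L/L_☉ = 10^(−0.4 × 10.317) = 7.467×10^-5

L/L_☉ ≈ 7.47×10^-5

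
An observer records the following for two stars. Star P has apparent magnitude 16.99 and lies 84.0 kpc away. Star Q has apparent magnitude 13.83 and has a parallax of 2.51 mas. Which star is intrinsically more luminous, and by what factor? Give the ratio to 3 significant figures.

Star P: d = 84.0 kpc = 84000 pc
Star P: M = m − 5 log₁₀ d + 5 = 16.99 − 5·4.9243 + 5 = -2.631
Star Q: p = 2.51 mas = 2.51×10^-3″ → d = 1/p = 398.4 pc
Star Q: M = m − 5 log₁₀ d + 5 = 13.83 − 5·2.6003 + 5 = 5.828
ΔM = M_P − M_Q = -2.631 − (5.828) = -8.460; smaller M is more luminous → Star P.
L ratio = 10^(0.4 |ΔM|) = 10^3.384 = 2421

Star P is more luminous, by a factor of 2420.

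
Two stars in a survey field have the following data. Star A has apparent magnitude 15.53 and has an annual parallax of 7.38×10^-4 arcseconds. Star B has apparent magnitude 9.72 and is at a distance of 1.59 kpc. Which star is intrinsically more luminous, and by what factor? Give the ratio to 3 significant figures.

Star B is more luminous, by a factor of 290.

Star A: d = 1/p = 1/7.38×10^-4″ = 1355 pc
Star A: M = m − 5 log₁₀ d + 5 = 15.53 − 5·3.1319 + 5 = 4.870
Star B: d = 1.59 kpc = 1590 pc
Star B: M = m − 5 log₁₀ d + 5 = 9.72 − 5·3.2014 + 5 = -1.287
ΔM = M_A − M_B = 4.870 − (-1.287) = 6.157; smaller M is more luminous → Star B.
L ratio = 10^(0.4 |ΔM|) = 10^2.463 = 290.3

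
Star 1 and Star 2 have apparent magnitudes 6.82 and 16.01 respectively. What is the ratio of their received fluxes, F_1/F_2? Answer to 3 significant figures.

F_1/F_2 ≈ 4740

Magnitude difference = -9.19
Flux ratio = 10^(−0.4 Δm) = 10^(−0.4 × -9.19) = 10^3.676 = 4742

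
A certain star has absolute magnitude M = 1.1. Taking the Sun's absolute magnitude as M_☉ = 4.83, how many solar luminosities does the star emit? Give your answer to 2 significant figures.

M − M_☉ = 1.1 − 4.83 = -3.730
L/L_☉ = 10^(−0.4 (M − M_☉)) = 10^1.492 = 31.05

L/L_☉ ≈ 31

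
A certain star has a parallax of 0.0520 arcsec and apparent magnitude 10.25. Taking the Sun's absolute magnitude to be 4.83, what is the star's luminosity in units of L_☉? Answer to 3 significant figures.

d = 1/p = 1/0.0520″ = 19.23 pc
M = m − 5 log₁₀ d + 5 = 10.25 − 5·1.2840 + 5 = 8.830
M − M_☉ = 8.830 − 4.83 = 4.000
L/L_☉ = 10^(−0.4 × 4.000) = 0.02512

L/L_☉ ≈ 0.0251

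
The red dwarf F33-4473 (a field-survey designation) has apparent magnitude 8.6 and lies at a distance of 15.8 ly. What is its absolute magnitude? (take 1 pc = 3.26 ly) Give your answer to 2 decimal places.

M ≈ 10.17

d = 15.8 ly / 3.26 = 4.847 pc
5 log₁₀(d/10 pc) = 5 log₁₀(4.847) − 5 = -1.573
M = m − 5 log₁₀(d/10) = 8.6 + 1.573 = 10.173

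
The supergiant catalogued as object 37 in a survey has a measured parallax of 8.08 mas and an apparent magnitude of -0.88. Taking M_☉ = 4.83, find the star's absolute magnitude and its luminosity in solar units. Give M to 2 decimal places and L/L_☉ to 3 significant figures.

d = 1/p = 1000/8.08 mas = 123.8 pc
M = m − 5 log₁₀ d + 5 = -0.88 − 5·2.0926 + 5 = -6.343
M − M_☉ = -6.343 − 4.83 = -11.173
L/L_☉ = 10^(−0.4 × -11.173) = 29460

M ≈ -6.34; L/L_☉ ≈ 29500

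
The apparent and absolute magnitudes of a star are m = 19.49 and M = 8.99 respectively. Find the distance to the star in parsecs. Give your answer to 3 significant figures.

d ≈ 1260 pc

Distance modulus: m − M = 19.49 − (8.99) = 10.500
m − M = 5 log₁₀ d − 5
log₁₀ d = (m − M)/5 + 1 = 3.1000
d = 10^3.1000 = 1259 pc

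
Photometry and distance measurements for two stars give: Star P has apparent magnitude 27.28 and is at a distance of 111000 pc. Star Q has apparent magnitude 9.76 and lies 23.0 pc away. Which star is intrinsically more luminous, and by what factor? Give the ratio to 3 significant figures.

Star P is more luminous, by a factor of 2.29.

Star P: M = m − 5 log₁₀ d + 5 = 27.28 − 5·5.0453 + 5 = 7.053
Star Q: M = m − 5 log₁₀ d + 5 = 9.76 − 5·1.3617 + 5 = 7.951
ΔM = M_P − M_Q = 7.053 − (7.951) = -0.898; smaller M is more luminous → Star P.
L ratio = 10^(0.4 |ΔM|) = 10^0.359 = 2.287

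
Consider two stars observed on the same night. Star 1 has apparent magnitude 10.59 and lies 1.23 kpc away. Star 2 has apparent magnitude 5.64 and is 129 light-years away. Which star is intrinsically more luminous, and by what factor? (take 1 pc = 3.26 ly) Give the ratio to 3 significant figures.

Star 1 is more luminous, by a factor of 10.1.

Star 1: d = 1.23 kpc = 1230 pc
Star 1: M = m − 5 log₁₀ d + 5 = 10.59 − 5·3.0899 + 5 = 0.140
Star 2: d = 129 ly / 3.26 = 39.57 pc
Star 2: M = m − 5 log₁₀ d + 5 = 5.64 − 5·1.5974 + 5 = 2.653
ΔM = M_1 − M_2 = 0.140 − (2.653) = -2.513; smaller M is more luminous → Star 1.
L ratio = 10^(0.4 |ΔM|) = 10^1.005 = 10.12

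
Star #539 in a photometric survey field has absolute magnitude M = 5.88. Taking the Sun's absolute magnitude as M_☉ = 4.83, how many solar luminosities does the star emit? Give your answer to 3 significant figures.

L/L_☉ ≈ 0.380

M − M_☉ = 5.88 − 4.83 = 1.050
L/L_☉ = 10^(−0.4 (M − M_☉)) = 10^-0.420 = 0.3802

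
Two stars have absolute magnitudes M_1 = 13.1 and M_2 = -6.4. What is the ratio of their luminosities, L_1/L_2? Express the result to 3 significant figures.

L_1/L_2 ≈ 1.58×10^-8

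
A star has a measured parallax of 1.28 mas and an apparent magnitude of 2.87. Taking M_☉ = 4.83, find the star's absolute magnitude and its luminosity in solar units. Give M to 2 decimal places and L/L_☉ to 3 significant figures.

d = 1/p = 1000/1.28 mas = 781.2 pc
M = m − 5 log₁₀ d + 5 = 2.87 − 5·2.8928 + 5 = -6.594
M − M_☉ = -6.594 − 4.83 = -11.424
L/L_☉ = 10^(−0.4 × -11.424) = 37120

M ≈ -6.59; L/L_☉ ≈ 37100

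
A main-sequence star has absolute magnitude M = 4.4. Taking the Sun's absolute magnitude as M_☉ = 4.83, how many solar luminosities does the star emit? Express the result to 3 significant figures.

M − M_☉ = 4.4 − 4.83 = -0.430
L/L_☉ = 10^(−0.4 (M − M_☉)) = 10^0.172 = 1.486

L/L_☉ ≈ 1.49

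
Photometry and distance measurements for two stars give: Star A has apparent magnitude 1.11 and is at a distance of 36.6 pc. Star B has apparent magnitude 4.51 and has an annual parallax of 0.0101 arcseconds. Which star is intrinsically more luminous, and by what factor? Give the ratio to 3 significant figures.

Star A: M = m − 5 log₁₀ d + 5 = 1.11 − 5·1.5635 + 5 = -1.707
Star B: d = 1/p = 1/0.0101″ = 99.01 pc
Star B: M = m − 5 log₁₀ d + 5 = 4.51 − 5·1.9957 + 5 = -0.468
ΔM = M_A − M_B = -1.707 − (-0.468) = -1.239; smaller M is more luminous → Star A.
L ratio = 10^(0.4 |ΔM|) = 10^0.496 = 3.130

Star A is more luminous, by a factor of 3.13.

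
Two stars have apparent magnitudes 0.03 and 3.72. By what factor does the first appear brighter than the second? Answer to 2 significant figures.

Magnitude difference = -3.69
Flux ratio = 10^(−0.4 Δm) = 10^(−0.4 × -3.69) = 10^1.476 = 29.92

30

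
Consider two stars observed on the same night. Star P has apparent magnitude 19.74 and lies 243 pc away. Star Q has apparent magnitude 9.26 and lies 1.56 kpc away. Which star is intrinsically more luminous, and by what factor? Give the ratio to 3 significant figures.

Star Q is more luminous, by a factor of 641000.

Star P: M = m − 5 log₁₀ d + 5 = 19.74 − 5·2.3856 + 5 = 12.812
Star Q: d = 1.56 kpc = 1560 pc
Star Q: M = m − 5 log₁₀ d + 5 = 9.26 − 5·3.1931 + 5 = -1.706
ΔM = M_P − M_Q = 12.812 − (-1.706) = 14.518; smaller M is more luminous → Star Q.
L ratio = 10^(0.4 |ΔM|) = 10^5.807 = 641300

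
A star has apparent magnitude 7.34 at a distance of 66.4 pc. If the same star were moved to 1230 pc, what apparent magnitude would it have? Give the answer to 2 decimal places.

Flux ∝ 1/d², so Δm = 5 log₁₀(d₂/d₁) = 5 log₁₀(1230/66.4) = 6.339
m₂ = m₁ + Δm = 7.34 + (6.339) = 13.679

m ≈ 13.68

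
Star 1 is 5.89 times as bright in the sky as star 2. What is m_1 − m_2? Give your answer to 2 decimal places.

m_1 − m_2 ≈ -1.93

Pogson: Δm = −2.5 log₁₀(ratio) = −2.5 log₁₀(5.89) = −2.5 × 0.7701 = -1.925
Star 1 is brighter, so it has the smaller magnitude: the difference is negative.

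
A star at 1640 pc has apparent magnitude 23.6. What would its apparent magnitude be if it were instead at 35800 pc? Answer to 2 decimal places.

m ≈ 30.30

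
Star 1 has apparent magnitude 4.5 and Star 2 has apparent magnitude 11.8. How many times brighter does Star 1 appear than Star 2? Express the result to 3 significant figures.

832

Magnitude difference = -7.3
Flux ratio = 10^(−0.4 Δm) = 10^(−0.4 × -7.3) = 10^2.920 = 831.8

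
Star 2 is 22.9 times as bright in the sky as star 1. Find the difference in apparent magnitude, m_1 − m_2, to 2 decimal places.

Pogson: Δm = −2.5 log₁₀(ratio) = −2.5 log₁₀(22.9) = −2.5 × 1.3598 = -3.400
Star 2 is brighter so has the smaller magnitude: m_1 − m_2 is positive.

m_1 − m_2 ≈ 3.40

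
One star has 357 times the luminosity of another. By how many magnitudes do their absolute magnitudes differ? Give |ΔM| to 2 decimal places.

Pogson: ΔM = −2.5 log₁₀(ratio) = −2.5 log₁₀(357) = −2.5 × 2.5527 = -6.382

|ΔM| ≈ 6.38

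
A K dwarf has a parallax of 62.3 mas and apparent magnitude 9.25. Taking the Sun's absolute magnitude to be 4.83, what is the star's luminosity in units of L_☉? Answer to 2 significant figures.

L/L_☉ ≈ 0.044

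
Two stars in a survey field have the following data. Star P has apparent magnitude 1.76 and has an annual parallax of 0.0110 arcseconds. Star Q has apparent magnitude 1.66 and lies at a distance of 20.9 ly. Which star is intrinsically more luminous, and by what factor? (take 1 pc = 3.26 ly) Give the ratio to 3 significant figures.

Star P: d = 1/p = 1/0.0110″ = 90.91 pc
Star P: M = m − 5 log₁₀ d + 5 = 1.76 − 5·1.9586 + 5 = -3.033
Star Q: d = 20.9 ly / 3.26 = 6.411 pc
Star Q: M = m − 5 log₁₀ d + 5 = 1.66 − 5·0.8069 + 5 = 2.625
ΔM = M_P − M_Q = -3.033 − (2.625) = -5.658; smaller M is more luminous → Star P.
L ratio = 10^(0.4 |ΔM|) = 10^2.263 = 183.4

Star P is more luminous, by a factor of 183.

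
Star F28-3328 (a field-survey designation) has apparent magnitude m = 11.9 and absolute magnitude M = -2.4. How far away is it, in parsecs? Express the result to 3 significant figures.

d ≈ 7240 pc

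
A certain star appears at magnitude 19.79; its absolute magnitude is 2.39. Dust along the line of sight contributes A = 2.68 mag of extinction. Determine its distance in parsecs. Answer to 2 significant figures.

d ≈ 8800 pc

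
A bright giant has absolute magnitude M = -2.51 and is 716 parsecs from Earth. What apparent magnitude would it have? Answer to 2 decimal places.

m ≈ 6.76

m = M + 5 log₁₀ d − 5 = -2.51 + 5·2.8549 − 5 = 6.765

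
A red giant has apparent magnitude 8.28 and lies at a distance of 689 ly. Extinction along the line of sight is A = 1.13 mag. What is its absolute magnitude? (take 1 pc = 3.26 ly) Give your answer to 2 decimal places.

d = 689 ly / 3.26 = 211.3 pc
5 log₁₀(d/10 pc) = 5 log₁₀(211.3) − 5 = 6.625
M = m − 5 log₁₀(d/10) − A = 8.28 − 6.625 − 1.13 = 0.525

M ≈ 0.52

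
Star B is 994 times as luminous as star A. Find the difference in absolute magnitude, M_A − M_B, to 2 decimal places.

Pogson: ΔM = −2.5 log₁₀(ratio) = −2.5 log₁₀(994) = −2.5 × 2.9974 = -7.493
Star B is brighter so has the smaller magnitude: M_A − M_B is positive.

M_A − M_B ≈ 7.49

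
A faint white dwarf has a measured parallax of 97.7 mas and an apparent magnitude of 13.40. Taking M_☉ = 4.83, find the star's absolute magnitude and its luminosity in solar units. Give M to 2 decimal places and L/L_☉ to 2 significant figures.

M ≈ 13.35; L/L_☉ ≈ 3.9×10^-4

d = 1/p = 1000/97.7 mas = 10.24 pc
M = m − 5 log₁₀ d + 5 = 13.40 − 5·1.0101 + 5 = 13.349
M − M_☉ = 13.349 − 4.83 = 8.519
L/L_☉ = 10^(−0.4 × 8.519) = 3.910×10^-4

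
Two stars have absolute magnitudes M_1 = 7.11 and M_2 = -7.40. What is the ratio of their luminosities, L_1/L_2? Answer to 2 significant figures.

ΔM = M_1 − M_2 = 14.51
L_1/L_2 = 10^(−0.4 ΔM) = 10^-5.804 = 1.570×10^-6

L_1/L_2 ≈ 1.6×10^-6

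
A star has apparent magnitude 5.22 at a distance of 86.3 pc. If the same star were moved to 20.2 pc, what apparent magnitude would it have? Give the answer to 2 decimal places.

m ≈ 2.07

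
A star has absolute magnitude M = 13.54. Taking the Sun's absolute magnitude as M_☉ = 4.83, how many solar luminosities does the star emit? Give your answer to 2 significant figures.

M − M_☉ = 13.54 − 4.83 = 8.710
L/L_☉ = 10^(−0.4 (M − M_☉)) = 10^-3.484 = 3.281×10^-4

L/L_☉ ≈ 3.3×10^-4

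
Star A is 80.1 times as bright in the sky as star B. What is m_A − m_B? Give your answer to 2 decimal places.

Pogson: Δm = −2.5 log₁₀(ratio) = −2.5 log₁₀(80.1) = −2.5 × 1.9036 = -4.759
Star A is brighter, so it has the smaller magnitude: the difference is negative.

m_A − m_B ≈ -4.76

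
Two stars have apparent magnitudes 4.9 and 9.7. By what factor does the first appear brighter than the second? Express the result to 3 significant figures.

Magnitude difference = -4.8
Flux ratio = 10^(−0.4 Δm) = 10^(−0.4 × -4.8) = 10^1.920 = 83.18

83.2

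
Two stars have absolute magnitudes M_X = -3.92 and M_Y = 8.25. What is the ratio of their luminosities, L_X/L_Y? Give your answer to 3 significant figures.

L_X/L_Y ≈ 73800

ΔM = M_X − M_Y = -12.17
L_X/L_Y = 10^(−0.4 ΔM) = 10^4.868 = 73790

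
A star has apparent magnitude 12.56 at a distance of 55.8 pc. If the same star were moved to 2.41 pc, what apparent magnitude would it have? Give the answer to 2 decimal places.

m ≈ 5.74

Flux ∝ 1/d², so Δm = 5 log₁₀(d₂/d₁) = 5 log₁₀(2.41/55.8) = -6.823
m₂ = m₁ + Δm = 12.56 + (-6.823) = 5.737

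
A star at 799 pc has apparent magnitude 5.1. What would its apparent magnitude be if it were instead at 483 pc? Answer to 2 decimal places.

m ≈ 4.01

Flux ∝ 1/d², so Δm = 5 log₁₀(d₂/d₁) = 5 log₁₀(483/799) = -1.093
m₂ = m₁ + Δm = 5.1 + (-1.093) = 4.007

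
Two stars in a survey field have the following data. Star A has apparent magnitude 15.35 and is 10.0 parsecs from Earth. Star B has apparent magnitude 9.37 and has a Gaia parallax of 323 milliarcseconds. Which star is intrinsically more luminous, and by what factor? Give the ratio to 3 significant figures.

Star B is more luminous, by a factor of 23.6.

Star A: M = m − 5 log₁₀ d + 5 = 15.35 − 5·1.0000 + 5 = 15.350
Star B: p = 323 mas = 0.323″ → d = 1/p = 3.096 pc
Star B: M = m − 5 log₁₀ d + 5 = 9.37 − 5·0.4908 + 5 = 11.916
ΔM = M_A − M_B = 15.350 − (11.916) = 3.434; smaller M is more luminous → Star B.
L ratio = 10^(0.4 |ΔM|) = 10^1.374 = 23.64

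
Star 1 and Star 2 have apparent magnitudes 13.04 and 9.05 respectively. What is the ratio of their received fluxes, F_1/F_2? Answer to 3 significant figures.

F_1/F_2 ≈ 0.0254

Magnitude difference = 3.99
Flux ratio = 10^(−0.4 Δm) = 10^(−0.4 × 3.99) = 10^-1.596 = 0.02535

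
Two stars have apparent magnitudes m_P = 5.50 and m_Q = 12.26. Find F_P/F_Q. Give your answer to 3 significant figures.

F_P/F_Q ≈ 506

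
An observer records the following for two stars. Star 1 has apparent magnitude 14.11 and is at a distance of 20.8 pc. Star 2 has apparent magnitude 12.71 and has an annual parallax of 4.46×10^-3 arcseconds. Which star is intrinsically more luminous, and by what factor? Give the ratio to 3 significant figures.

Star 2 is more luminous, by a factor of 422.

Star 1: M = m − 5 log₁₀ d + 5 = 14.11 − 5·1.3181 + 5 = 12.520
Star 2: d = 1/p = 1/4.46×10^-3″ = 224.2 pc
Star 2: M = m − 5 log₁₀ d + 5 = 12.71 − 5·2.3507 + 5 = 5.957
ΔM = M_1 − M_2 = 12.520 − (5.957) = 6.563; smaller M is more luminous → Star 2.
L ratio = 10^(0.4 |ΔM|) = 10^2.625 = 421.9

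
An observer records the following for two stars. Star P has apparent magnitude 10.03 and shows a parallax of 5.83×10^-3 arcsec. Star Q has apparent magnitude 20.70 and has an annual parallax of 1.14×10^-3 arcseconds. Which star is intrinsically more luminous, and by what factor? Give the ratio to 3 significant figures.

Star P: d = 1/p = 1/5.83×10^-3″ = 171.5 pc
Star P: M = m − 5 log₁₀ d + 5 = 10.03 − 5·2.2343 + 5 = 3.858
Star Q: d = 1/p = 1/1.14×10^-3″ = 877.2 pc
Star Q: M = m − 5 log₁₀ d + 5 = 20.70 − 5·2.9431 + 5 = 10.985
ΔM = M_P − M_Q = 3.858 − (10.985) = -7.126; smaller M is more luminous → Star P.
L ratio = 10^(0.4 |ΔM|) = 10^2.850 = 708.7

Star P is more luminous, by a factor of 709.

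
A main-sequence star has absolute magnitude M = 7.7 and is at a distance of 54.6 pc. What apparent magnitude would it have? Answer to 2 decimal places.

m = M + 5 log₁₀ d − 5 = 7.7 + 5·1.7372 − 5 = 11.386

m ≈ 11.39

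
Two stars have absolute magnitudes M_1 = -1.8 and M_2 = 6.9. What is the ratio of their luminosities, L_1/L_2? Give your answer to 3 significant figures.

L_1/L_2 ≈ 3020

ΔM = M_1 − M_2 = -8.7
L_1/L_2 = 10^(−0.4 ΔM) = 10^3.480 = 3020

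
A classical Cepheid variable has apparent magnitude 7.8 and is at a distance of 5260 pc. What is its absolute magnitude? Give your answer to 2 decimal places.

5 log₁₀(d/10 pc) = 5 log₁₀(5260) − 5 = 13.605
M = m − 5 log₁₀(d/10) = 7.8 − 13.605 = -5.805

M ≈ -5.80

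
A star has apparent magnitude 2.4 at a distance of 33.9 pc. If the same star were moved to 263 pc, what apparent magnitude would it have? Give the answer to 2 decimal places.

m ≈ 6.85

Flux ∝ 1/d², so Δm = 5 log₁₀(d₂/d₁) = 5 log₁₀(263/33.9) = 4.449
m₂ = m₁ + Δm = 2.4 + (4.449) = 6.849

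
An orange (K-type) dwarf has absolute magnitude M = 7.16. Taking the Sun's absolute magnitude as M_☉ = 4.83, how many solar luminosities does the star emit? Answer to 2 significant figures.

M − M_☉ = 7.16 − 4.83 = 2.330
L/L_☉ = 10^(−0.4 (M − M_☉)) = 10^-0.932 = 0.1169

L/L_☉ ≈ 0.12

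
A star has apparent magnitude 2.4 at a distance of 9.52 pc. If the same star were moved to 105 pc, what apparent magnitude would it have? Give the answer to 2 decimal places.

m ≈ 7.61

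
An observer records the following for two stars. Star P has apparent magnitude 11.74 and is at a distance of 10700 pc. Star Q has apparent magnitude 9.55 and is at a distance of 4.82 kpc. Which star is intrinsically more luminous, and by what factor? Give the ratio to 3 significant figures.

Star Q is more luminous, by a factor of 1.53.

Star P: M = m − 5 log₁₀ d + 5 = 11.74 − 5·4.0294 + 5 = -3.407
Star Q: d = 4.82 kpc = 4820 pc
Star Q: M = m − 5 log₁₀ d + 5 = 9.55 − 5·3.6830 + 5 = -3.865
ΔM = M_P − M_Q = -3.407 − (-3.865) = 0.458; smaller M is more luminous → Star Q.
L ratio = 10^(0.4 |ΔM|) = 10^0.183 = 1.525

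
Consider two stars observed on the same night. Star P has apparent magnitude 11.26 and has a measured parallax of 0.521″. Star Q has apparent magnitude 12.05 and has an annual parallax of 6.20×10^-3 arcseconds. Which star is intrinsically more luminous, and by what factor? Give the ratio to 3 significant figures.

Star P: d = 1/p = 1/0.521″ = 1.919 pc
Star P: M = m − 5 log₁₀ d + 5 = 11.26 − 5·0.2832 + 5 = 14.844
Star Q: d = 1/p = 1/6.20×10^-3″ = 161.3 pc
Star Q: M = m − 5 log₁₀ d + 5 = 12.05 − 5·2.2076 + 5 = 6.012
ΔM = M_P − M_Q = 14.844 − (6.012) = 8.832; smaller M is more luminous → Star Q.
L ratio = 10^(0.4 |ΔM|) = 10^3.533 = 3411

Star Q is more luminous, by a factor of 3410.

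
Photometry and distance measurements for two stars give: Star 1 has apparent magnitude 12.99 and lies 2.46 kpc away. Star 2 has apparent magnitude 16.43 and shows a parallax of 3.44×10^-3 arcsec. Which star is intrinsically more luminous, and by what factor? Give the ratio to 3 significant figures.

Star 1 is more luminous, by a factor of 1700.

Star 1: d = 2.46 kpc = 2460 pc
Star 1: M = m − 5 log₁₀ d + 5 = 12.99 − 5·3.3909 + 5 = 1.035
Star 2: d = 1/p = 1/3.44×10^-3″ = 290.7 pc
Star 2: M = m − 5 log₁₀ d + 5 = 16.43 − 5·2.4634 + 5 = 9.113
ΔM = M_1 − M_2 = 1.035 − (9.113) = -8.077; smaller M is more luminous → Star 1.
L ratio = 10^(0.4 |ΔM|) = 10^3.231 = 1702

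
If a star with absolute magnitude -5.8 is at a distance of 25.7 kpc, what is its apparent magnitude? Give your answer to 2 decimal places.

m ≈ 11.25

d = 25.7 kpc = 25700 pc
m = M + 5 log₁₀ d − 5 = -5.8 + 5·4.4099 − 5 = 11.250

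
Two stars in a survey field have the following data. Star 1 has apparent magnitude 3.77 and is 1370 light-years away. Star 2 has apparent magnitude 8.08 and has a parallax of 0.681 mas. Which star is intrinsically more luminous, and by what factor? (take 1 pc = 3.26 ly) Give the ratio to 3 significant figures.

Star 1: d = 1370 ly / 3.26 = 420.2 pc
Star 1: M = m − 5 log₁₀ d + 5 = 3.77 − 5·2.6235 + 5 = -4.348
Star 2: p = 0.681 mas = 6.81×10^-4″ → d = 1/p = 1468 pc
Star 2: M = m − 5 log₁₀ d + 5 = 8.08 − 5·3.1669 + 5 = -2.754
ΔM = M_1 − M_2 = -4.348 − (-2.754) = -1.593; smaller M is more luminous → Star 1.
L ratio = 10^(0.4 |ΔM|) = 10^0.637 = 4.338

Star 1 is more luminous, by a factor of 4.34.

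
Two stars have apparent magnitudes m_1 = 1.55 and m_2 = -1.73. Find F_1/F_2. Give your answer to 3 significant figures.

F_1/F_2 ≈ 0.0488

Δm = 1.55 − (-1.73) = 3.28
Flux ratio = 10^(−0.4 Δm) = 10^(−0.4 × 3.28) = 10^-1.312 = 0.04875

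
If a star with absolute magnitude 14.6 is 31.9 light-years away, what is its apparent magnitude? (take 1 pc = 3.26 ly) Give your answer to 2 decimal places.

m ≈ 14.55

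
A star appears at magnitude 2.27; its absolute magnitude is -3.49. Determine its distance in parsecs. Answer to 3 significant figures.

d ≈ 142 pc

Distance modulus: m − M = 2.27 − (-3.49) = 5.760
m − M = 5 log₁₀ d − 5
log₁₀ d = (m − M)/5 + 1 = 2.1520
d = 10^2.1520 = 141.9 pc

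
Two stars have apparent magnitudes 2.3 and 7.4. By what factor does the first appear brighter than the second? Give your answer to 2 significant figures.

110

Δm = 2.3 − (7.4) = -5.1
Flux ratio = 10^(−0.4 Δm) = 10^(−0.4 × -5.1) = 10^2.040 = 109.6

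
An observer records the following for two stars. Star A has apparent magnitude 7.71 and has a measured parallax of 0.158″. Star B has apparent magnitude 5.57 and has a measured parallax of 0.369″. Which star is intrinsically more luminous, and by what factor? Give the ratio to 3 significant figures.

Star A: d = 1/p = 1/0.158″ = 6.329 pc
Star A: M = m − 5 log₁₀ d + 5 = 7.71 − 5·0.8013 + 5 = 8.703
Star B: d = 1/p = 1/0.369″ = 2.710 pc
Star B: M = m − 5 log₁₀ d + 5 = 5.57 − 5·0.4330 + 5 = 8.405
ΔM = M_A − M_B = 8.703 − (8.405) = 0.298; smaller M is more luminous → Star B.
L ratio = 10^(0.4 |ΔM|) = 10^0.119 = 1.316

Star B is more luminous, by a factor of 1.32.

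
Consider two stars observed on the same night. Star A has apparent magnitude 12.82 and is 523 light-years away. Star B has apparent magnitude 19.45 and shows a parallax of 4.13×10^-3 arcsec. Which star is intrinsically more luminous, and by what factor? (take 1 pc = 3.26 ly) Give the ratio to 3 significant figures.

Star A: d = 523 ly / 3.26 = 160.4 pc
Star A: M = m − 5 log₁₀ d + 5 = 12.82 − 5·2.2053 + 5 = 6.794
Star B: d = 1/p = 1/4.13×10^-3″ = 242.1 pc
Star B: M = m − 5 log₁₀ d + 5 = 19.45 − 5·2.3840 + 5 = 12.530
ΔM = M_A − M_B = 6.794 − (12.530) = -5.736; smaller M is more luminous → Star A.
L ratio = 10^(0.4 |ΔM|) = 10^2.294 = 197.0

Star A is more luminous, by a factor of 197.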